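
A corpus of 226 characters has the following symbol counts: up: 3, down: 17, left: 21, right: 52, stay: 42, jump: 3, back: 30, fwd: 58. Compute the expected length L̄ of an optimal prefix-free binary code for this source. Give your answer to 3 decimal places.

Probabilities are the counts divided by 226.
Repeatedly combine the two least-probable nodes; the expected code length is the sum of the merged weights.
merge 3/226 + 3/226 → 3/113
merge 3/113 + 17/226 → 23/226
merge 21/226 + 23/226 → 22/113
merge 15/113 + 21/113 → 36/113
merge 22/113 + 26/113 → 48/113
merge 29/113 + 36/113 → 65/113
merge 48/113 + 65/113 → 1
L = 3/113 + 23/226 + 22/113 + 36/113 + 48/113 + 65/113 + 1 = 597/226 ≈ 2.642 bits/symbol.

2.642 bits/symbol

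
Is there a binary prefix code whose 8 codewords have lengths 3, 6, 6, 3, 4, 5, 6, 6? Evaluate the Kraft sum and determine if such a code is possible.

0.40625; yes

With common denominator 2^6 = 64: Σ 2^(−ℓᵢ) = 8/64 + 1/64 + 1/64 + 8/64 + 4/64 + 2/64 + 1/64 + 1/64 = 26/64 = 0.40625.
Kraft's inequality requires Σ ≤ 1; here Σ = 0.40625 ≤ 1, so such a prefix code exists.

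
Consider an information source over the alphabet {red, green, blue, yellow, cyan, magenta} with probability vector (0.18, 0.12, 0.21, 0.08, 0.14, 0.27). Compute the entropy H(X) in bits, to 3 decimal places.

2.484 bits

H = −Σ pᵢ log₂ pᵢ.
−0.18·log₂(0.18) = 0.4453
−0.12·log₂(0.12) = 0.3671
−0.21·log₂(0.21) = 0.4728
−0.08·log₂(0.08) = 0.2915
−0.14·log₂(0.14) = 0.3971
−0.27·log₂(0.27) = 0.5100
Sum ≈ 2.4838 → 2.484 bits.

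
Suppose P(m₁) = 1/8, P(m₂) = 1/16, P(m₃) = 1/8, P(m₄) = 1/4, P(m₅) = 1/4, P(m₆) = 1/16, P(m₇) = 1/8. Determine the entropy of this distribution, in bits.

Each probability is a power of 1/2, so log₂(1/p) is an integer.
H = Σ p·log₂(1/p) = 1/8·3 + 1/16·4 + 1/8·3 + 1/4·2 + 1/4·2 + 1/16·4 + 1/8·3 = 2.625 bits.

2.625 bits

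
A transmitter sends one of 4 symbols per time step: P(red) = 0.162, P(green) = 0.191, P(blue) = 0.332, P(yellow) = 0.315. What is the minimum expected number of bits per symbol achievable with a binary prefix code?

Repeatedly combine the two least-probable nodes; the expected code length is the sum of the merged weights.
merge 81/500 + 191/1000 → 353/1000
merge 63/200 + 83/250 → 647/1000
merge 353/1000 + 647/1000 → 1
L = 353/1000 + 647/1000 + 1 = 2 bits/symbol.

2 bits/symbol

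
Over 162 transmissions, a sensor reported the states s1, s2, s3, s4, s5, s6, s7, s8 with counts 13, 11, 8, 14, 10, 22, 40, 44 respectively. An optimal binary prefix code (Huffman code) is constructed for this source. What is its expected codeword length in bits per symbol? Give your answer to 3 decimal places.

2.741 bits/symbol

Probabilities are the counts divided by 162.
Repeatedly combine the two least-probable nodes; the expected code length is the sum of the merged weights.
merge 4/81 + 5/81 → 1/9
merge 11/162 + 13/162 → 4/27
merge 7/81 + 1/9 → 16/81
merge 11/81 + 4/27 → 23/81
merge 16/81 + 20/81 → 4/9
merge 22/81 + 23/81 → 5/9
merge 4/9 + 5/9 → 1
L = 1/9 + 4/27 + 16/81 + 23/81 + 4/9 + 5/9 + 1 = 74/27 ≈ 2.741 bits/symbol.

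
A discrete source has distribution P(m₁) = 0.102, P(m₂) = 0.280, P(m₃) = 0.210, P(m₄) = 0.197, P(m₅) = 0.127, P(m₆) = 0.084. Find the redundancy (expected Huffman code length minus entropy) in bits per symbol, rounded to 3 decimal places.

0.036 bits

Entropy H = −Σ p log₂ p ≈ 2.4629 bits.
Huffman merges: 21/250+51/500→93/500; 127/1000+93/500→313/1000; 197/1000+21/100→407/1000; 7/25+313/1000→593/1000; 407/1000+593/1000→1. L = 2499/1000 ≈ 2.4990.
L − H = 2.4990 − 2.4629 = 0.036 bits.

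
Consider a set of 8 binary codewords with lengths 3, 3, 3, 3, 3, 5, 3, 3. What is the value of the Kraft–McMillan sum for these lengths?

0.90625

With common denominator 2^5 = 32: Σ 2^(−ℓᵢ) = 4/32 + 4/32 + 4/32 + 4/32 + 4/32 + 1/32 + 4/32 + 4/32 = 29/32 = 0.90625.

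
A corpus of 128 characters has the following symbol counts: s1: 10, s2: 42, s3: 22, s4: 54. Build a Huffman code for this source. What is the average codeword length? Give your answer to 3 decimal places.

Probabilities are the counts divided by 128.
Repeatedly combine the two least-probable nodes; the expected code length is the sum of the merged weights.
merge 5/64 + 11/64 → 1/4
merge 1/4 + 21/64 → 37/64
merge 27/64 + 37/64 → 1
L = 1/4 + 37/64 + 1 = 117/64 ≈ 1.828 bits/symbol.

1.828 bits/symbol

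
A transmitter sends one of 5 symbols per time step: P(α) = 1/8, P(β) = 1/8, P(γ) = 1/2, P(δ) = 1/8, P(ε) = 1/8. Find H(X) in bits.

2 bits

Each probability is a power of 1/2, so log₂(1/p) is an integer.
H = Σ p·log₂(1/p) = 1/8·3 + 1/8·3 + 1/2·1 + 1/8·3 + 1/8·3 = 2 bits.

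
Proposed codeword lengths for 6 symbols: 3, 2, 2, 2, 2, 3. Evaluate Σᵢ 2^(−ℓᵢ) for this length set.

1.25

With common denominator 2^3 = 8: Σ 2^(−ℓᵢ) = 1/8 + 2/8 + 2/8 + 2/8 + 2/8 + 1/8 = 10/8 = 1.25.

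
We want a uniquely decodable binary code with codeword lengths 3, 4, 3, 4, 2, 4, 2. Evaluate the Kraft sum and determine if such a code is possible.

With common denominator 2^4 = 16: Σ 2^(−ℓᵢ) = 2/16 + 1/16 + 2/16 + 1/16 + 4/16 + 1/16 + 4/16 = 15/16 = 0.9375.
Kraft's inequality requires Σ ≤ 1; here Σ = 0.9375 ≤ 1, so such a prefix code exists.

0.9375; yes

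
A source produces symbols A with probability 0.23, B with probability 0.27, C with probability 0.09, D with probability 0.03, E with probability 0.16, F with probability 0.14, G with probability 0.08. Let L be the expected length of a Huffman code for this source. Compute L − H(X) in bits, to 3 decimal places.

0.036 bits

Entropy H = −Σ p log₂ p ≈ 2.5737 bits.
Huffman merges: 3/100+2/25→11/100; 9/100+11/100→1/5; 7/50+4/25→3/10; 1/5+23/100→43/100; 27/100+3/10→57/100; 43/100+57/100→1. L = 261/100 ≈ 2.6100.
L − H = 2.6100 − 2.5737 = 0.036 bits.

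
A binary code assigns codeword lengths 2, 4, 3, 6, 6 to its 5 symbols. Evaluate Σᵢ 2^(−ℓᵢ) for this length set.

With common denominator 2^6 = 64: Σ 2^(−ℓᵢ) = 16/64 + 4/64 + 8/64 + 1/64 + 1/64 = 30/64 = 0.46875.

0.46875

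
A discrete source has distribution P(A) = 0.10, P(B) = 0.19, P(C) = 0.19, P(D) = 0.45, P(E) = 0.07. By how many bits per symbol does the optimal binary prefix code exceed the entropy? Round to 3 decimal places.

0.050 bits

Entropy H = −Σ p log₂ p ≈ 2.0296 bits.
Huffman merges: 7/100+1/10→17/100; 17/100+19/100→9/25; 19/100+9/25→11/20; 9/20+11/20→1. L = 52/25 ≈ 2.0800.
L − H = 2.0800 − 2.0296 = 0.050 bits.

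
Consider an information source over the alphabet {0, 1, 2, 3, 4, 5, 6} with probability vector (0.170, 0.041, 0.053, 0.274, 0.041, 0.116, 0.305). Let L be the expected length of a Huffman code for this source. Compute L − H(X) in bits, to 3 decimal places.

0.036 bits

Entropy H = −Σ p log₂ p ≈ 2.4318 bits.
Huffman merges: 41/1000+41/1000→41/500; 53/1000+41/500→27/200; 29/250+27/200→251/1000; 17/100+251/1000→421/1000; 137/500+61/200→579/1000; 421/1000+579/1000→1. L = 617/250 ≈ 2.4680.
L − H = 2.4680 − 2.4318 = 0.036 bits.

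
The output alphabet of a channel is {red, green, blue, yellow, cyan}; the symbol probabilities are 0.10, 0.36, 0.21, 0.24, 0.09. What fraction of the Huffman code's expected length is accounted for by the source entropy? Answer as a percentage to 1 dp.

Entropy H = −Σ p log₂ p ≈ 2.1424 bits.
Huffman merges: 9/100+1/10→19/100; 19/100+21/100→2/5; 6/25+9/25→3/5; 2/5+3/5→1. L = 219/100 ≈ 2.1900.
Efficiency = H/L = 2.1424/2.1900 = 97.8%.

97.8%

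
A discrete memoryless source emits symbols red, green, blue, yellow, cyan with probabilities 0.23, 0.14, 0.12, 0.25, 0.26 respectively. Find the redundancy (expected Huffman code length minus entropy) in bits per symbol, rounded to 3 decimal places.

Entropy H = −Σ p log₂ p ≈ 2.2571 bits.
Huffman merges: 3/25+7/50→13/50; 23/100+1/4→12/25; 13/50+13/50→13/25; 12/25+13/25→1. L = 113/50 ≈ 2.2600.
L − H = 2.2600 − 2.2571 = 0.003 bits.

0.003 bits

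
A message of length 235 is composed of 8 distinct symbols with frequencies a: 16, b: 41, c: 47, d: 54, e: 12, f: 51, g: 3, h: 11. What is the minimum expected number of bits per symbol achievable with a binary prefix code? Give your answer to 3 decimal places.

2.702 bits/symbol

Probabilities are the counts divided by 235.
Repeatedly combine the two least-probable nodes; the expected code length is the sum of the merged weights.
merge 3/235 + 11/235 → 14/235
merge 12/235 + 14/235 → 26/235
merge 16/235 + 26/235 → 42/235
merge 41/235 + 42/235 → 83/235
merge 1/5 + 51/235 → 98/235
merge 54/235 + 83/235 → 137/235
merge 98/235 + 137/235 → 1
L = 14/235 + 26/235 + 42/235 + 83/235 + 98/235 + 137/235 + 1 = 127/47 ≈ 2.702 bits/symbol.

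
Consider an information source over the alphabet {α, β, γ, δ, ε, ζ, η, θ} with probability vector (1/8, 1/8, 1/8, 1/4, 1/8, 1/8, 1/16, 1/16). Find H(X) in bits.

2.875 bits

Each probability is a power of 1/2, so log₂(1/p) is an integer.
H = Σ p·log₂(1/p) = 1/8·3 + 1/8·3 + 1/8·3 + 1/4·2 + 1/8·3 + 1/8·3 + 1/16·4 + 1/16·4 = 2.875 bits.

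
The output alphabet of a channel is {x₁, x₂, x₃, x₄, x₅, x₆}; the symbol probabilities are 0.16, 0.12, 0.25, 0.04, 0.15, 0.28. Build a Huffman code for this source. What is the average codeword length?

2.47 bits/symbol

Repeatedly combine the two least-probable nodes; the expected code length is the sum of the merged weights.
merge 1/25 + 3/25 → 4/25
merge 3/20 + 4/25 → 31/100
merge 4/25 + 1/4 → 41/100
merge 7/25 + 31/100 → 59/100
merge 41/100 + 59/100 → 1
L = 4/25 + 31/100 + 41/100 + 59/100 + 1 = 247/100 = 2.47 bits/symbol.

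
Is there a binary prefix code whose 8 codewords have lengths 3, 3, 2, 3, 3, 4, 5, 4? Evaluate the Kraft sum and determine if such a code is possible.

With common denominator 2^5 = 32: Σ 2^(−ℓᵢ) = 4/32 + 4/32 + 8/32 + 4/32 + 4/32 + 2/32 + 1/32 + 2/32 = 29/32 = 0.90625.
Kraft's inequality requires Σ ≤ 1; here Σ = 0.90625 ≤ 1, so such a prefix code exists.

0.90625; yes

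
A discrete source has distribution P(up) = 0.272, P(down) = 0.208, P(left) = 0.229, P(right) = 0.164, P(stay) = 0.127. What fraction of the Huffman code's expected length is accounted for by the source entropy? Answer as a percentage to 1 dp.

Entropy H = −Σ p log₂ p ≈ 2.2749 bits.
Huffman merges: 127/1000+41/250→291/1000; 26/125+229/1000→437/1000; 34/125+291/1000→563/1000; 437/1000+563/1000→1. L = 2291/1000 ≈ 2.2910.
Efficiency = H/L = 2.2749/2.2910 = 99.3%.

99.3%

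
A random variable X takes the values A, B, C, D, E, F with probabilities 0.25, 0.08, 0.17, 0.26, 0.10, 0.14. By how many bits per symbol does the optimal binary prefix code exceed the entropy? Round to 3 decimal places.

0.029 bits

Entropy H = −Σ p log₂ p ≈ 2.4607 bits.
Huffman merges: 2/25+1/10→9/50; 7/50+17/100→31/100; 9/50+1/4→43/100; 13/50+31/100→57/100; 43/100+57/100→1. L = 249/100 ≈ 2.4900.
L − H = 2.4900 − 2.4607 = 0.029 bits.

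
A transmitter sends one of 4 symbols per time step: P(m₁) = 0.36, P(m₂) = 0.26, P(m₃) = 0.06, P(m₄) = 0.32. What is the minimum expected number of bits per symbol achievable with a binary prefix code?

1.96 bits/symbol

Repeatedly combine the two least-probable nodes; the expected code length is the sum of the merged weights.
merge 3/50 + 13/50 → 8/25
merge 8/25 + 8/25 → 16/25
merge 9/25 + 16/25 → 1
L = 8/25 + 16/25 + 1 = 49/25 = 1.96 bits/symbol.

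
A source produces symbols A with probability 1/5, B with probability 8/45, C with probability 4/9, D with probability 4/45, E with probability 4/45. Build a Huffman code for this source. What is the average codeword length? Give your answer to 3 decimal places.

2.089 bits/symbol

Repeatedly combine the two least-probable nodes; the expected code length is the sum of the merged weights.
merge 4/45 + 4/45 → 8/45
merge 8/45 + 8/45 → 16/45
merge 1/5 + 16/45 → 5/9
merge 4/9 + 5/9 → 1
L = 8/45 + 16/45 + 5/9 + 1 = 94/45 ≈ 2.089 bits/symbol.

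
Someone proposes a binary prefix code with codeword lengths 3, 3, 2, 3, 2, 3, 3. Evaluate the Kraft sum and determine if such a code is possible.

1.125; no

With common denominator 2^3 = 8: Σ 2^(−ℓᵢ) = 1/8 + 1/8 + 2/8 + 1/8 + 2/8 + 1/8 + 1/8 = 9/8 = 1.125.
Kraft's inequality requires Σ ≤ 1; here Σ = 1.125 > 1, so no such prefix code exists.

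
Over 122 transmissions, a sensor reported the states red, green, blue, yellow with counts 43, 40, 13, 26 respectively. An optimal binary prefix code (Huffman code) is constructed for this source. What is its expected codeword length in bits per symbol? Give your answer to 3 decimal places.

Probabilities are the counts divided by 122.
Repeatedly combine the two least-probable nodes; the expected code length is the sum of the merged weights.
merge 13/122 + 13/61 → 39/122
merge 39/122 + 20/61 → 79/122
merge 43/122 + 79/122 → 1
L = 39/122 + 79/122 + 1 = 120/61 ≈ 1.967 bits/symbol.

1.967 bits/symbol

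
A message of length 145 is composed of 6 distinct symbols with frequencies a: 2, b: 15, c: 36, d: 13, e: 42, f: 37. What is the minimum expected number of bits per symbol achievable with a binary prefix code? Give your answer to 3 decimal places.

2.310 bits/symbol

Probabilities are the counts divided by 145.
Repeatedly combine the two least-probable nodes; the expected code length is the sum of the merged weights.
merge 2/145 + 13/145 → 3/29
merge 3/29 + 3/29 → 6/29
merge 6/29 + 36/145 → 66/145
merge 37/145 + 42/145 → 79/145
merge 66/145 + 79/145 → 1
L = 3/29 + 6/29 + 66/145 + 79/145 + 1 = 67/29 ≈ 2.310 bits/symbol.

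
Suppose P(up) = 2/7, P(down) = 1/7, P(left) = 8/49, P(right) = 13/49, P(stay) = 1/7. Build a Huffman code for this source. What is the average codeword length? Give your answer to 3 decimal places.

Repeatedly combine the two least-probable nodes; the expected code length is the sum of the merged weights.
merge 1/7 + 1/7 → 2/7
merge 8/49 + 13/49 → 3/7
merge 2/7 + 2/7 → 4/7
merge 3/7 + 4/7 → 1
L = 2/7 + 3/7 + 4/7 + 1 = 16/7 ≈ 2.286 bits/symbol.

2.286 bits/symbol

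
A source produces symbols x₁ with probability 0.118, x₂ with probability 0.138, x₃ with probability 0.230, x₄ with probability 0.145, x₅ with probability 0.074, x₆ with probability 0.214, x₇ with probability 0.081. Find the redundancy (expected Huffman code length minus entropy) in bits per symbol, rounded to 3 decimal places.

0.014 bits

Entropy H = −Σ p log₂ p ≈ 2.6974 bits.
Huffman merges: 37/500+81/1000→31/200; 59/500+69/500→32/125; 29/200+31/200→3/10; 107/500+23/100→111/250; 32/125+3/10→139/250; 111/250+139/250→1. L = 2711/1000 ≈ 2.7110.
L − H = 2.7110 − 2.6974 = 0.014 bits.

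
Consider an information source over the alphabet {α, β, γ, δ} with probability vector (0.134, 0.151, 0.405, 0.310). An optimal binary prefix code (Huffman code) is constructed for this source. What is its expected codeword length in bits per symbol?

Repeatedly combine the two least-probable nodes; the expected code length is the sum of the merged weights.
merge 67/500 + 151/1000 → 57/200
merge 57/200 + 31/100 → 119/200
merge 81/200 + 119/200 → 1
L = 57/200 + 119/200 + 1 = 47/25 = 1.88 bits/symbol.

1.88 bits/symbol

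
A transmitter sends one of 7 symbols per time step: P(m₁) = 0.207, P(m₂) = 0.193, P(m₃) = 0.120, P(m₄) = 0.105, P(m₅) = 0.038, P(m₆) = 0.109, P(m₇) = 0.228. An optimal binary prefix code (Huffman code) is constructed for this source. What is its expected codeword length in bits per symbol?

Repeatedly combine the two least-probable nodes; the expected code length is the sum of the merged weights.
merge 19/500 + 21/200 → 143/1000
merge 109/1000 + 3/25 → 229/1000
merge 143/1000 + 193/1000 → 42/125
merge 207/1000 + 57/250 → 87/200
merge 229/1000 + 42/125 → 113/200
merge 87/200 + 113/200 → 1
L = 143/1000 + 229/1000 + 42/125 + 87/200 + 113/200 + 1 = 677/250 = 2.708 bits/symbol.

2.708 bits/symbol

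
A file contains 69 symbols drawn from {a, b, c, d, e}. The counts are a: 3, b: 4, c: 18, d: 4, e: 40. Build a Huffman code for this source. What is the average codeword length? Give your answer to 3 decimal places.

Probabilities are the counts divided by 69.
Repeatedly combine the two least-probable nodes; the expected code length is the sum of the merged weights.
merge 1/23 + 4/69 → 7/69
merge 4/69 + 7/69 → 11/69
merge 11/69 + 6/23 → 29/69
merge 29/69 + 40/69 → 1
L = 7/69 + 11/69 + 29/69 + 1 = 116/69 ≈ 1.681 bits/symbol.

1.681 bits/symbol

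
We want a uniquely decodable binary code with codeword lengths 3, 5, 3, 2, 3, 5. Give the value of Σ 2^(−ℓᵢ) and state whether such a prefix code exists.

0.6875; yes

With common denominator 2^5 = 32: Σ 2^(−ℓᵢ) = 4/32 + 1/32 + 4/32 + 8/32 + 4/32 + 1/32 = 22/32 = 0.6875.
Kraft's inequality requires Σ ≤ 1; here Σ = 0.6875 ≤ 1, so such a prefix code exists.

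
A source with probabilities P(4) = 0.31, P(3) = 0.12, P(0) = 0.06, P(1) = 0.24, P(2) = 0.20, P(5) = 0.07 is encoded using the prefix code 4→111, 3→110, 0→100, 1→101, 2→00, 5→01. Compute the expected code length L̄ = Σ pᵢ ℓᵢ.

L̄ = Σ pᵢ·ℓᵢ = 0.31·3 + 0.12·3 + 0.06·3 + 0.24·3 + 0.20·2 + 0.07·2 = 2.73 bits/symbol.

2.73 bits/symbol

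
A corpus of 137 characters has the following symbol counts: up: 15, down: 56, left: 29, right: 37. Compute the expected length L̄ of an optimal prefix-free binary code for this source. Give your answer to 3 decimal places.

Probabilities are the counts divided by 137.
Repeatedly combine the two least-probable nodes; the expected code length is the sum of the merged weights.
merge 15/137 + 29/137 → 44/137
merge 37/137 + 44/137 → 81/137
merge 56/137 + 81/137 → 1
L = 44/137 + 81/137 + 1 = 262/137 ≈ 1.912 bits/symbol.

1.912 bits/symbol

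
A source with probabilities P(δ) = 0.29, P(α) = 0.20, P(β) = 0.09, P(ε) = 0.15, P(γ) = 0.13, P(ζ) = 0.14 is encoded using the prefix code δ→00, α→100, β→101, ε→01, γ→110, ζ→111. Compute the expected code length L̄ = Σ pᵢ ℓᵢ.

2.56 bits/symbol

L̄ = Σ pᵢ·ℓᵢ = 0.29·2 + 0.20·3 + 0.09·3 + 0.15·2 + 0.13·3 + 0.14·3 = 2.56 bits/symbol.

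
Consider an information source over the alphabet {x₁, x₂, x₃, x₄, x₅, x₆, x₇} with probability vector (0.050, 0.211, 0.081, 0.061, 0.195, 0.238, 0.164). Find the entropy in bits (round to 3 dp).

H = −Σ pᵢ log₂ pᵢ.
−0.050·log₂(0.050) = 0.2161
−0.211·log₂(0.211) = 0.4736
−0.081·log₂(0.081) = 0.2937
−0.061·log₂(0.061) = 0.2461
−0.195·log₂(0.195) = 0.4599
−0.238·log₂(0.238) = 0.4929
−0.164·log₂(0.164) = 0.4278
Sum ≈ 2.6101 → 2.610 bits.

2.610 bits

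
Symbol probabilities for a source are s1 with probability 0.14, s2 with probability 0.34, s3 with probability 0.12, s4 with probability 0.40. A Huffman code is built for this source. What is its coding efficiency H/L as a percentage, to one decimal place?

Entropy H = −Σ p log₂ p ≈ 1.8221 bits.
Huffman merges: 3/25+7/50→13/50; 13/50+17/50→3/5; 2/5+3/5→1. L = 93/50 ≈ 1.8600.
Efficiency = H/L = 1.8221/1.8600 = 98.0%.

98.0%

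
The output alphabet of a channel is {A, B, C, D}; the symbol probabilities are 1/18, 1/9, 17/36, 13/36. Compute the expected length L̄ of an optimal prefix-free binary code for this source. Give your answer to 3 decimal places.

Repeatedly combine the two least-probable nodes; the expected code length is the sum of the merged weights.
merge 1/18 + 1/9 → 1/6
merge 1/6 + 13/36 → 19/36
merge 17/36 + 19/36 → 1
L = 1/6 + 19/36 + 1 = 61/36 ≈ 1.694 bits/symbol.

1.694 bits/symbol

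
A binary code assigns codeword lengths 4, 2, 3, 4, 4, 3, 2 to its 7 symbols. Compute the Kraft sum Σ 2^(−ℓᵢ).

0.9375

With common denominator 2^4 = 16: Σ 2^(−ℓᵢ) = 1/16 + 4/16 + 2/16 + 1/16 + 1/16 + 2/16 + 4/16 = 15/16 = 0.9375.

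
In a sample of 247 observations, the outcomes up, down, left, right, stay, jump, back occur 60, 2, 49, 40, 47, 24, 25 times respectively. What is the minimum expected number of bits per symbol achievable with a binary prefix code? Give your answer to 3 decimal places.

Probabilities are the counts divided by 247.
Repeatedly combine the two least-probable nodes; the expected code length is the sum of the merged weights.
merge 2/247 + 24/247 → 2/19
merge 25/247 + 2/19 → 51/247
merge 40/247 + 47/247 → 87/247
merge 49/247 + 51/247 → 100/247
merge 60/247 + 87/247 → 147/247
merge 100/247 + 147/247 → 1
L = 2/19 + 51/247 + 87/247 + 100/247 + 147/247 + 1 = 658/247 ≈ 2.664 bits/symbol.

2.664 bits/symbol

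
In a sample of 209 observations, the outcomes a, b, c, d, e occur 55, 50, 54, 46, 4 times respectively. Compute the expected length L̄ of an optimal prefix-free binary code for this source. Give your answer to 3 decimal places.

2.239 bits/symbol

Probabilities are the counts divided by 209.
Repeatedly combine the two least-probable nodes; the expected code length is the sum of the merged weights.
merge 4/209 + 46/209 → 50/209
merge 50/209 + 50/209 → 100/209
merge 54/209 + 5/19 → 109/209
merge 100/209 + 109/209 → 1
L = 50/209 + 100/209 + 109/209 + 1 = 468/209 ≈ 2.239 bits/symbol.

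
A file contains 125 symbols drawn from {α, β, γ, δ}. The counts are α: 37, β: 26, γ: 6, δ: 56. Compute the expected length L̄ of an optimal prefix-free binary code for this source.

Probabilities are the counts divided by 125.
Repeatedly combine the two least-probable nodes; the expected code length is the sum of the merged weights.
merge 6/125 + 26/125 → 32/125
merge 32/125 + 37/125 → 69/125
merge 56/125 + 69/125 → 1
L = 32/125 + 69/125 + 1 = 226/125 = 1.808 bits/symbol.

1.808 bits/symbol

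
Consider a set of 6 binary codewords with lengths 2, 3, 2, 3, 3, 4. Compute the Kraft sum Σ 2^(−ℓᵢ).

0.9375

With common denominator 2^4 = 16: Σ 2^(−ℓᵢ) = 4/16 + 2/16 + 4/16 + 2/16 + 2/16 + 1/16 = 15/16 = 0.9375.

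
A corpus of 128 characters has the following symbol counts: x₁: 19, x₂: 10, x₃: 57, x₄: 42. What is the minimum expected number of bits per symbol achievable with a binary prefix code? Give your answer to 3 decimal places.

1.781 bits/symbol

Probabilities are the counts divided by 128.
Repeatedly combine the two least-probable nodes; the expected code length is the sum of the merged weights.
merge 5/64 + 19/128 → 29/128
merge 29/128 + 21/64 → 71/128
merge 57/128 + 71/128 → 1
L = 29/128 + 71/128 + 1 = 57/32 ≈ 1.781 bits/symbol.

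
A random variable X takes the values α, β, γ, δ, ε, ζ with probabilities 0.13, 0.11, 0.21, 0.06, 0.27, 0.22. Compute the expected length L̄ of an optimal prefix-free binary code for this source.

2.47 bits/symbol

Repeatedly combine the two least-probable nodes; the expected code length is the sum of the merged weights.
merge 3/50 + 11/100 → 17/100
merge 13/100 + 17/100 → 3/10
merge 21/100 + 11/50 → 43/100
merge 27/100 + 3/10 → 57/100
merge 43/100 + 57/100 → 1
L = 17/100 + 3/10 + 43/100 + 57/100 + 1 = 247/100 = 2.47 bits/symbol.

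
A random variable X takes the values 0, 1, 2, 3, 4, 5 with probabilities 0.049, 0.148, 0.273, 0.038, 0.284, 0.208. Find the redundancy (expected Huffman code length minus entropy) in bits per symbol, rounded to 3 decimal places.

Entropy H = −Σ p log₂ p ≈ 2.2987 bits.
Huffman merges: 19/500+49/1000→87/1000; 87/1000+37/250→47/200; 26/125+47/200→443/1000; 273/1000+71/250→557/1000; 443/1000+557/1000→1. L = 1161/500 ≈ 2.3220.
L − H = 2.3220 − 2.2987 = 0.023 bits.

0.023 bits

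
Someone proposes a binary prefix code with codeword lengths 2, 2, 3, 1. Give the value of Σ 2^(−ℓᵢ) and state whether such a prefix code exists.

1.125; no

With common denominator 2^3 = 8: Σ 2^(−ℓᵢ) = 2/8 + 2/8 + 1/8 + 4/8 = 9/8 = 1.125.
Kraft's inequality requires Σ ≤ 1; here Σ = 1.125 > 1, so no such prefix code exists.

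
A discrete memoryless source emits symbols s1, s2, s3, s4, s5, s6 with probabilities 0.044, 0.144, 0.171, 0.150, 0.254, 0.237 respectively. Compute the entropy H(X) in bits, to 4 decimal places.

H = −Σ pᵢ log₂ pᵢ.
−0.044·log₂(0.044) = 0.1983
−0.144·log₂(0.144) = 0.4026
−0.171·log₂(0.171) = 0.4357
−0.150·log₂(0.150) = 0.4105
−0.254·log₂(0.254) = 0.5022
−0.237·log₂(0.237) = 0.4923
Sum ≈ 2.4416 → 2.4416 bits.

2.4416 bits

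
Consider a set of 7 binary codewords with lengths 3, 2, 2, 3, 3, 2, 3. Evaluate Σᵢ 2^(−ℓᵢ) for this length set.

With common denominator 2^3 = 8: Σ 2^(−ℓᵢ) = 1/8 + 2/8 + 2/8 + 1/8 + 1/8 + 2/8 + 1/8 = 10/8 = 1.25.

1.25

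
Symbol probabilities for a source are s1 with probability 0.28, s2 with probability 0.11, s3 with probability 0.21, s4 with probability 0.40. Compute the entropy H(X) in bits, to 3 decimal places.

H = −Σ pᵢ log₂ pᵢ.
−0.28·log₂(0.28) = 0.5142
−0.11·log₂(0.11) = 0.3503
−0.21·log₂(0.21) = 0.4728
−0.40·log₂(0.40) = 0.5288
Sum ≈ 1.8661 → 1.866 bits.

1.866 bits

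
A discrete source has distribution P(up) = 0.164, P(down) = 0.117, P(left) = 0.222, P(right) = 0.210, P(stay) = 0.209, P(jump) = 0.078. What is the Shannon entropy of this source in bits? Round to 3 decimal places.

2.504 bits

H = −Σ pᵢ log₂ pᵢ.
−0.164·log₂(0.164) = 0.4278
−0.117·log₂(0.117) = 0.3622
−0.222·log₂(0.222) = 0.4820
−0.210·log₂(0.210) = 0.4728
−0.209·log₂(0.209) = 0.4720
−0.078·log₂(0.078) = 0.2871
Sum ≈ 2.5039 → 2.504 bits.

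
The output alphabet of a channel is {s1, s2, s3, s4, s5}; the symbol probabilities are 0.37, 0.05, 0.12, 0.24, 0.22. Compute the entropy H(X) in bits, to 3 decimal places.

H = −Σ pᵢ log₂ pᵢ.
−0.37·log₂(0.37) = 0.5307
−0.05·log₂(0.05) = 0.2161
−0.12·log₂(0.12) = 0.3671
−0.24·log₂(0.24) = 0.4941
−0.22·log₂(0.22) = 0.4806
Sum ≈ 2.0886 → 2.089 bits.

2.089 bits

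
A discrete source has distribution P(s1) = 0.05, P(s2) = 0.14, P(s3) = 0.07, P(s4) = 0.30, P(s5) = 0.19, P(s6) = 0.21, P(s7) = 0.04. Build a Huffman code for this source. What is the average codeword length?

Repeatedly combine the two least-probable nodes; the expected code length is the sum of the merged weights.
merge 1/25 + 1/20 → 9/100
merge 7/100 + 9/100 → 4/25
merge 7/50 + 4/25 → 3/10
merge 19/100 + 21/100 → 2/5
merge 3/10 + 3/10 → 3/5
merge 2/5 + 3/5 → 1
L = 9/100 + 4/25 + 3/10 + 2/5 + 3/5 + 1 = 51/20 = 2.55 bits/symbol.

2.55 bits/symbol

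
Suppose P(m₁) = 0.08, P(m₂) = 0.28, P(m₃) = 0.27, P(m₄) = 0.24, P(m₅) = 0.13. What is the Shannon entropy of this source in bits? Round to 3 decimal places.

H = −Σ pᵢ log₂ pᵢ.
−0.08·log₂(0.08) = 0.2915
−0.28·log₂(0.28) = 0.5142
−0.27·log₂(0.27) = 0.5100
−0.24·log₂(0.24) = 0.4941
−0.13·log₂(0.13) = 0.3826
Sum ≈ 2.1925 → 2.193 bits.

2.193 bits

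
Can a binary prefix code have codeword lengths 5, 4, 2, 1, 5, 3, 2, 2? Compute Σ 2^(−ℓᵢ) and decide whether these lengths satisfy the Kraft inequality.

With common denominator 2^5 = 32: Σ 2^(−ℓᵢ) = 1/32 + 2/32 + 8/32 + 16/32 + 1/32 + 4/32 + 8/32 + 8/32 = 48/32 = 1.5.
Kraft's inequality requires Σ ≤ 1; here Σ = 1.5 > 1, so no such prefix code exists.

1.5; no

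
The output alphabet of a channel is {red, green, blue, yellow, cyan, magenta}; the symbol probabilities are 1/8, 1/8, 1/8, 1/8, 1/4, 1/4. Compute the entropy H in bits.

Each probability is a power of 1/2, so log₂(1/p) is an integer.
H = Σ p·log₂(1/p) = 1/8·3 + 1/8·3 + 1/8·3 + 1/8·3 + 1/4·2 + 1/4·2 = 2.5 bits.

2.5 bits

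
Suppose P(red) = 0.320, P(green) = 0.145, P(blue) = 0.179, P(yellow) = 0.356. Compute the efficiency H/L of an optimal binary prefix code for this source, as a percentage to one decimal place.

Entropy H = −Σ p log₂ p ≈ 1.9047 bits.
Huffman merges: 29/200+179/1000→81/250; 8/25+81/250→161/250; 89/250+161/250→1. L = 246/125 ≈ 1.9680.
Efficiency = H/L = 1.9047/1.9680 = 96.8%.

96.8%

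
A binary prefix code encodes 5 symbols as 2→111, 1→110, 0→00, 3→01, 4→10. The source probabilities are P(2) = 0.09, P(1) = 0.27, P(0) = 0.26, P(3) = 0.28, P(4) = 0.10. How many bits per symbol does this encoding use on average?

2.36 bits/symbol

L̄ = Σ pᵢ·ℓᵢ = 0.09·3 + 0.27·3 + 0.26·2 + 0.28·2 + 0.10·2 = 2.36 bits/symbol.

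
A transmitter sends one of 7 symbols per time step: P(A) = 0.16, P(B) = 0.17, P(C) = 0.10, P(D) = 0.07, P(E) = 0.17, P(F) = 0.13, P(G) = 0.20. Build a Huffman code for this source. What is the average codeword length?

2.8 bits/symbol

Repeatedly combine the two least-probable nodes; the expected code length is the sum of the merged weights.
merge 7/100 + 1/10 → 17/100
merge 13/100 + 4/25 → 29/100
merge 17/100 + 17/100 → 17/50
merge 17/100 + 1/5 → 37/100
merge 29/100 + 17/50 → 63/100
merge 37/100 + 63/100 → 1
L = 17/100 + 29/100 + 17/50 + 37/100 + 63/100 + 1 = 14/5 = 2.8 bits/symbol.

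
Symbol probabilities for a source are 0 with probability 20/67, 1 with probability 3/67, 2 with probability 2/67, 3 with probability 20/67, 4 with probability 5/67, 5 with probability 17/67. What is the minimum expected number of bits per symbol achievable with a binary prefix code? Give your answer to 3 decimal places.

2.224 bits/symbol

Repeatedly combine the two least-probable nodes; the expected code length is the sum of the merged weights.
merge 2/67 + 3/67 → 5/67
merge 5/67 + 5/67 → 10/67
merge 10/67 + 17/67 → 27/67
merge 20/67 + 20/67 → 40/67
merge 27/67 + 40/67 → 1
L = 5/67 + 10/67 + 27/67 + 40/67 + 1 = 149/67 ≈ 2.224 bits/symbol.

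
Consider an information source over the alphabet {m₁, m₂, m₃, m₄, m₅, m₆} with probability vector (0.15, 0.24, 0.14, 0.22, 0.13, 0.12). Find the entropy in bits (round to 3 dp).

H = −Σ pᵢ log₂ pᵢ.
−0.15·log₂(0.15) = 0.4105
−0.24·log₂(0.24) = 0.4941
−0.14·log₂(0.14) = 0.3971
−0.22·log₂(0.22) = 0.4806
−0.13·log₂(0.13) = 0.3826
−0.12·log₂(0.12) = 0.3671
Sum ≈ 2.5321 → 2.532 bits.

2.532 bits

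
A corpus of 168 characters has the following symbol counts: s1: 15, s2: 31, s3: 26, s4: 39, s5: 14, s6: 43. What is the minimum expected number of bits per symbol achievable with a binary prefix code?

Probabilities are the counts divided by 168.
Repeatedly combine the two least-probable nodes; the expected code length is the sum of the merged weights.
merge 1/12 + 5/56 → 29/168
merge 13/84 + 29/168 → 55/168
merge 31/168 + 13/56 → 5/12
merge 43/168 + 55/168 → 7/12
merge 5/12 + 7/12 → 1
L = 29/168 + 55/168 + 5/12 + 7/12 + 1 = 5/2 = 2.5 bits/symbol.

2.5 bits/symbol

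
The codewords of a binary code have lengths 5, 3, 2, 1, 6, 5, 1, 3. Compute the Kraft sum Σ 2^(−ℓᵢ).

With common denominator 2^6 = 64: Σ 2^(−ℓᵢ) = 2/64 + 8/64 + 16/64 + 32/64 + 1/64 + 2/64 + 32/64 + 8/64 = 101/64 = 1.578125.

1.578125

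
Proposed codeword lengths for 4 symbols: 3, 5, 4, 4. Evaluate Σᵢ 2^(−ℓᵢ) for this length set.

0.28125

With common denominator 2^5 = 32: Σ 2^(−ℓᵢ) = 4/32 + 1/32 + 2/32 + 2/32 = 9/32 = 0.28125.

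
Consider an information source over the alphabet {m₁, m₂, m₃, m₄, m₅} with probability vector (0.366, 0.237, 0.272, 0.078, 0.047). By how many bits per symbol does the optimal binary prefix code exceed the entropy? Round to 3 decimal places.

Entropy H = −Σ p log₂ p ≈ 2.0283 bits.
Huffman merges: 47/1000+39/500→1/8; 1/8+237/1000→181/500; 34/125+181/500→317/500; 183/500+317/500→1. L = 2121/1000 ≈ 2.1210.
L − H = 2.1210 − 2.0283 = 0.093 bits.

0.093 bits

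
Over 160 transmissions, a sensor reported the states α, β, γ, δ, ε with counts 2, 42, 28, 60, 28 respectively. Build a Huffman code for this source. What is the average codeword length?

2.175 bits/symbol

Probabilities are the counts divided by 160.
Repeatedly combine the two least-probable nodes; the expected code length is the sum of the merged weights.
merge 1/80 + 7/40 → 3/16
merge 7/40 + 3/16 → 29/80
merge 21/80 + 29/80 → 5/8
merge 3/8 + 5/8 → 1
L = 3/16 + 29/80 + 5/8 + 1 = 87/40 = 2.175 bits/symbol.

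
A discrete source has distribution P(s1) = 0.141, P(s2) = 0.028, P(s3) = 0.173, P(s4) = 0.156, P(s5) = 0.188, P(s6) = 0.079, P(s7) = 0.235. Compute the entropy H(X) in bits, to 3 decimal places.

2.633 bits

H = −Σ pᵢ log₂ pᵢ.
−0.141·log₂(0.141) = 0.3985
−0.028·log₂(0.028) = 0.1444
−0.173·log₂(0.173) = 0.4379
−0.156·log₂(0.156) = 0.4181
−0.188·log₂(0.188) = 0.4533
−0.079·log₂(0.079) = 0.2893
−0.235·log₂(0.235) = 0.4910
Sum ≈ 2.6325 → 2.633 bits.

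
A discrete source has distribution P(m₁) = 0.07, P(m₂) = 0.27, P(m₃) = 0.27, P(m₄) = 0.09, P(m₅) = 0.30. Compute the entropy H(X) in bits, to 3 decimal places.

2.122 bits

H = −Σ pᵢ log₂ pᵢ.
−0.07·log₂(0.07) = 0.2686
−0.27·log₂(0.27) = 0.5100
−0.27·log₂(0.27) = 0.5100
−0.09·log₂(0.09) = 0.3127
−0.30·log₂(0.30) = 0.5211
Sum ≈ 2.1223 → 2.122 bits.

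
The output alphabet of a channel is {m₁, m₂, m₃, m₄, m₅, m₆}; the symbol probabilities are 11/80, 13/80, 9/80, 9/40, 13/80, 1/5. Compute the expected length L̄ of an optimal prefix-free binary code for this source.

Repeatedly combine the two least-probable nodes; the expected code length is the sum of the merged weights.
merge 9/80 + 11/80 → 1/4
merge 13/80 + 13/80 → 13/40
merge 1/5 + 9/40 → 17/40
merge 1/4 + 13/40 → 23/40
merge 17/40 + 23/40 → 1
L = 1/4 + 13/40 + 17/40 + 23/40 + 1 = 103/40 = 2.575 bits/symbol.

2.575 bits/symbol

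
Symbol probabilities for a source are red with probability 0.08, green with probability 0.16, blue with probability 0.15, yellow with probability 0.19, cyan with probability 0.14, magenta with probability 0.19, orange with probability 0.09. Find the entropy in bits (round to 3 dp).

2.745 bits

H = −Σ pᵢ log₂ pᵢ.
−0.08·log₂(0.08) = 0.2915
−0.16·log₂(0.16) = 0.4230
−0.15·log₂(0.15) = 0.4105
−0.19·log₂(0.19) = 0.4552
−0.14·log₂(0.14) = 0.3971
−0.19·log₂(0.19) = 0.4552
−0.09·log₂(0.09) = 0.3127
Sum ≈ 2.7453 → 2.745 bits.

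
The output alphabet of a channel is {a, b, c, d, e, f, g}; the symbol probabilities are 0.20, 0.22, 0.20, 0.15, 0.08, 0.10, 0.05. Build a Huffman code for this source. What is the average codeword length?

2.71 bits/symbol

Repeatedly combine the two least-probable nodes; the expected code length is the sum of the merged weights.
merge 1/20 + 2/25 → 13/100
merge 1/10 + 13/100 → 23/100
merge 3/20 + 1/5 → 7/20
merge 1/5 + 11/50 → 21/50
merge 23/100 + 7/20 → 29/50
merge 21/50 + 29/50 → 1
L = 13/100 + 23/100 + 7/20 + 21/50 + 29/50 + 1 = 271/100 = 2.71 bits/symbol.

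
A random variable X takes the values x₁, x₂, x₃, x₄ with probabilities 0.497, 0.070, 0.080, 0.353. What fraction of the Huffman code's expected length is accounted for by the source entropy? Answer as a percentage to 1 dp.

Entropy H = −Σ p log₂ p ≈ 1.5917 bits.
Huffman merges: 7/100+2/25→3/20; 3/20+353/1000→503/1000; 497/1000+503/1000→1. L = 1653/1000 ≈ 1.6530.
Efficiency = H/L = 1.5917/1.6530 = 96.3%.

96.3%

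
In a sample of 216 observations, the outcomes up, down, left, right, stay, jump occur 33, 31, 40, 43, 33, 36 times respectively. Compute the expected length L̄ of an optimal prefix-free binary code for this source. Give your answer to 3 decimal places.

2.616 bits/symbol

Probabilities are the counts divided by 216.
Repeatedly combine the two least-probable nodes; the expected code length is the sum of the merged weights.
merge 31/216 + 11/72 → 8/27
merge 11/72 + 1/6 → 23/72
merge 5/27 + 43/216 → 83/216
merge 8/27 + 23/72 → 133/216
merge 83/216 + 133/216 → 1
L = 8/27 + 23/72 + 83/216 + 133/216 + 1 = 565/216 ≈ 2.616 bits/symbol.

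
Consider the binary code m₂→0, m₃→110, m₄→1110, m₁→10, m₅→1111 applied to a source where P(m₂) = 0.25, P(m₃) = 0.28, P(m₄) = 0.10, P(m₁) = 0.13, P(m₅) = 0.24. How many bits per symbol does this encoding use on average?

2.71 bits/symbol

L̄ = Σ pᵢ·ℓᵢ = 0.25·1 + 0.28·3 + 0.10·4 + 0.13·2 + 0.24·4 = 2.71 bits/symbol.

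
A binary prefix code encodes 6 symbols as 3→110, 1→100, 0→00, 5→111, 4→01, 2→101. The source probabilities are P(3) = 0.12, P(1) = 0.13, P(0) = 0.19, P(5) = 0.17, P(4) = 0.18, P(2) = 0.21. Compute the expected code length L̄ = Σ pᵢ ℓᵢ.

L̄ = Σ pᵢ·ℓᵢ = 0.12·3 + 0.13·3 + 0.19·2 + 0.17·3 + 0.18·2 + 0.21·3 = 2.63 bits/symbol.

2.63 bits/symbol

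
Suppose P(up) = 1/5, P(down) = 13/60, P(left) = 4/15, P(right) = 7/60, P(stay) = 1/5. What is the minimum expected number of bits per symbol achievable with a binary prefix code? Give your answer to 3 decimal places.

Repeatedly combine the two least-probable nodes; the expected code length is the sum of the merged weights.
merge 7/60 + 1/5 → 19/60
merge 1/5 + 13/60 → 5/12
merge 4/15 + 19/60 → 7/12
merge 5/12 + 7/12 → 1
L = 19/60 + 5/12 + 7/12 + 1 = 139/60 ≈ 2.317 bits/symbol.

2.317 bits/symbol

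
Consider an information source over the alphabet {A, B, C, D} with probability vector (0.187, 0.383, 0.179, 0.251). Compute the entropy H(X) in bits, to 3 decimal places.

H = −Σ pᵢ log₂ pᵢ.
−0.187·log₂(0.187) = 0.4523
−0.383·log₂(0.383) = 0.5303
−0.179·log₂(0.179) = 0.4443
−0.251·log₂(0.251) = 0.5006
Sum ≈ 1.9275 → 1.927 bits.

1.927 bits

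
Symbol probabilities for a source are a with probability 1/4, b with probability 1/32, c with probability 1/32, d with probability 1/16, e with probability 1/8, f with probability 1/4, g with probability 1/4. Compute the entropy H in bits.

Each probability is a power of 1/2, so log₂(1/p) is an integer.
H = Σ p·log₂(1/p) = 1/4·2 + 1/32·5 + 1/32·5 + 1/16·4 + 1/8·3 + 1/4·2 + 1/4·2 = 2.4375 bits.

2.4375 bits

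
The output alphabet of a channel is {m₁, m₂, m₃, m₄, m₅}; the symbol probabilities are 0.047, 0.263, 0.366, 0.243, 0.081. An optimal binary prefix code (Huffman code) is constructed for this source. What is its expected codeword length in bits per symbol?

Repeatedly combine the two least-probable nodes; the expected code length is the sum of the merged weights.
merge 47/1000 + 81/1000 → 16/125
merge 16/125 + 243/1000 → 371/1000
merge 263/1000 + 183/500 → 629/1000
merge 371/1000 + 629/1000 → 1
L = 16/125 + 371/1000 + 629/1000 + 1 = 266/125 = 2.128 bits/symbol.

2.128 bits/symbol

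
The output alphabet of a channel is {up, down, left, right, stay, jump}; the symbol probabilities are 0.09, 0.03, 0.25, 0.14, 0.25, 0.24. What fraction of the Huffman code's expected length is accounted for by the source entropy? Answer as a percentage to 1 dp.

99.0%

Entropy H = −Σ p log₂ p ≈ 2.3557 bits.
Huffman merges: 3/100+9/100→3/25; 3/25+7/50→13/50; 6/25+1/4→49/100; 1/4+13/50→51/100; 49/100+51/100→1. L = 119/50 ≈ 2.3800.
Efficiency = H/L = 2.3557/2.3800 = 99.0%.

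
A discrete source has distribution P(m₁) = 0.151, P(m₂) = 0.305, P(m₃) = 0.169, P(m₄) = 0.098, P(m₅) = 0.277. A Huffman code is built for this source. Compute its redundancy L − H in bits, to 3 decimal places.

0.040 bits

Entropy H = −Σ p log₂ p ≈ 2.2092 bits.
Huffman merges: 49/500+151/1000→249/1000; 169/1000+249/1000→209/500; 277/1000+61/200→291/500; 209/500+291/500→1. L = 2249/1000 ≈ 2.2490.
L − H = 2.2490 − 2.2092 = 0.040 bits.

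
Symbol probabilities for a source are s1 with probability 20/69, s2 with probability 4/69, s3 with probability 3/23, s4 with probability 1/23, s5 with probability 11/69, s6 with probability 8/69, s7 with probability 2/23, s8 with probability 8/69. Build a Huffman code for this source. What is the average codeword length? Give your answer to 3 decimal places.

2.812 bits/symbol

Repeatedly combine the two least-probable nodes; the expected code length is the sum of the merged weights.
merge 1/23 + 4/69 → 7/69
merge 2/23 + 7/69 → 13/69
merge 8/69 + 8/69 → 16/69
merge 3/23 + 11/69 → 20/69
merge 13/69 + 16/69 → 29/69
merge 20/69 + 20/69 → 40/69
merge 29/69 + 40/69 → 1
L = 7/69 + 13/69 + 16/69 + 20/69 + 29/69 + 40/69 + 1 = 194/69 ≈ 2.812 bits/symbol.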